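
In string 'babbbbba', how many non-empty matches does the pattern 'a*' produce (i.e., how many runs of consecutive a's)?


Pattern 'a*' matches zero or more a's. We want non-empty runs of consecutive a's.
String: 'babbbbba'
Walking through the string to find runs of a's:
  Run 1: positions 1-1 -> 'a'
  Run 2: positions 7-7 -> 'a'
Non-empty runs found: ['a', 'a']
Count: 2

2


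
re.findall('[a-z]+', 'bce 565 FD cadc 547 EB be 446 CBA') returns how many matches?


Pattern '[a-z]+' finds one or more lowercase letters.
Text: 'bce 565 FD cadc 547 EB be 446 CBA'
Scanning for matches:
  Match 1: 'bce'
  Match 2: 'cadc'
  Match 3: 'be'
Total matches: 3

3


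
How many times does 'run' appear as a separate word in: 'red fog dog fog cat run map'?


Scanning each word for exact match 'run':
  Word 1: 'red' -> no
  Word 2: 'fog' -> no
  Word 3: 'dog' -> no
  Word 4: 'fog' -> no
  Word 5: 'cat' -> no
  Word 6: 'run' -> MATCH
  Word 7: 'map' -> no
Total matches: 1

1


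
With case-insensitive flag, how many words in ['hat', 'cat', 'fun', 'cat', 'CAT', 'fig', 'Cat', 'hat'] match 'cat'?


Case-insensitive matching: compare each word's lowercase form to 'cat'.
  'hat' -> lower='hat' -> no
  'cat' -> lower='cat' -> MATCH
  'fun' -> lower='fun' -> no
  'cat' -> lower='cat' -> MATCH
  'CAT' -> lower='cat' -> MATCH
  'fig' -> lower='fig' -> no
  'Cat' -> lower='cat' -> MATCH
  'hat' -> lower='hat' -> no
Matches: ['cat', 'cat', 'CAT', 'Cat']
Count: 4

4


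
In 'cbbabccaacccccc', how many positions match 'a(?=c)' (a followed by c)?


Lookahead 'a(?=c)' matches 'a' only when followed by 'c'.
String: 'cbbabccaacccccc'
Checking each position where char is 'a':
  pos 3: 'a' -> no (next='b')
  pos 7: 'a' -> no (next='a')
  pos 8: 'a' -> MATCH (next='c')
Matching positions: [8]
Count: 1

1


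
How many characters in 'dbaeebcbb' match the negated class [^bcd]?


Negated class [^bcd] matches any char NOT in {b, c, d}
Scanning 'dbaeebcbb':
  pos 0: 'd' -> no (excluded)
  pos 1: 'b' -> no (excluded)
  pos 2: 'a' -> MATCH
  pos 3: 'e' -> MATCH
  pos 4: 'e' -> MATCH
  pos 5: 'b' -> no (excluded)
  pos 6: 'c' -> no (excluded)
  pos 7: 'b' -> no (excluded)
  pos 8: 'b' -> no (excluded)
Total matches: 3

3


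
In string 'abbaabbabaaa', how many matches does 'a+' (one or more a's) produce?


Pattern 'a+' matches one or more consecutive a's.
String: 'abbaabbabaaa'
Scanning for runs of a:
  Match 1: 'a' (length 1)
  Match 2: 'aa' (length 2)
  Match 3: 'a' (length 1)
  Match 4: 'aaa' (length 3)
Total matches: 4

4


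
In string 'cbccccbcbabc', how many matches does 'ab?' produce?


Pattern 'ab?' matches 'a' optionally followed by 'b'.
String: 'cbccccbcbabc'
Scanning left to right for 'a' then checking next char:
  Match 1: 'ab' (a followed by b)
Total matches: 1

1


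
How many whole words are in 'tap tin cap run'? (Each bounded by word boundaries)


Word boundaries (\b) mark the start/end of each word.
Text: 'tap tin cap run'
Splitting by whitespace:
  Word 1: 'tap'
  Word 2: 'tin'
  Word 3: 'cap'
  Word 4: 'run'
Total whole words: 4

4


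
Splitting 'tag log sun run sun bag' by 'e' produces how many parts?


Splitting by 'e' breaks the string at each occurrence of the separator.
Text: 'tag log sun run sun bag'
Parts after split:
  Part 1: 'tag log sun run sun bag'
Total parts: 1

1


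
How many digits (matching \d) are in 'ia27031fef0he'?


\d matches any digit 0-9.
Scanning 'ia27031fef0he':
  pos 2: '2' -> DIGIT
  pos 3: '7' -> DIGIT
  pos 4: '0' -> DIGIT
  pos 5: '3' -> DIGIT
  pos 6: '1' -> DIGIT
  pos 10: '0' -> DIGIT
Digits found: ['2', '7', '0', '3', '1', '0']
Total: 6

6


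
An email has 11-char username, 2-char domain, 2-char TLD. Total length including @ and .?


An email address has format: username@domain.tld
Username length: 11
'@' character: 1
Domain length: 2
'.' character: 1
TLD length: 2
Total = 11 + 1 + 2 + 1 + 2 = 17

17


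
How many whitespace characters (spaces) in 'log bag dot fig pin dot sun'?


\s matches whitespace characters (spaces, tabs, etc.).
Text: 'log bag dot fig pin dot sun'
This text has 7 words separated by spaces.
Number of spaces = number of words - 1 = 7 - 1 = 6

6


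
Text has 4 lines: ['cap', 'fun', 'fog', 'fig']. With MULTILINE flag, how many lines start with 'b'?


With MULTILINE flag, ^ matches the start of each line.
Lines: ['cap', 'fun', 'fog', 'fig']
Checking which lines start with 'b':
  Line 1: 'cap' -> no
  Line 2: 'fun' -> no
  Line 3: 'fog' -> no
  Line 4: 'fig' -> no
Matching lines: []
Count: 0

0


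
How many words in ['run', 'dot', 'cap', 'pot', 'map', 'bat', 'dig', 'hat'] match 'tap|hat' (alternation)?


Alternation 'tap|hat' matches either 'tap' or 'hat'.
Checking each word:
  'run' -> no
  'dot' -> no
  'cap' -> no
  'pot' -> no
  'map' -> no
  'bat' -> no
  'dig' -> no
  'hat' -> MATCH
Matches: ['hat']
Count: 1

1


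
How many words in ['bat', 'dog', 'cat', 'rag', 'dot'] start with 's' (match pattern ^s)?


Pattern ^s anchors to start of word. Check which words begin with 's':
  'bat' -> no
  'dog' -> no
  'cat' -> no
  'rag' -> no
  'dot' -> no
Matching words: []
Count: 0

0


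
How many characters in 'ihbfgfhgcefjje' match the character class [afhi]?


Character class [afhi] matches any of: {a, f, h, i}
Scanning string 'ihbfgfhgcefjje' character by character:
  pos 0: 'i' -> MATCH
  pos 1: 'h' -> MATCH
  pos 2: 'b' -> no
  pos 3: 'f' -> MATCH
  pos 4: 'g' -> no
  pos 5: 'f' -> MATCH
  pos 6: 'h' -> MATCH
  pos 7: 'g' -> no
  pos 8: 'c' -> no
  pos 9: 'e' -> no
  pos 10: 'f' -> MATCH
  pos 11: 'j' -> no
  pos 12: 'j' -> no
  pos 13: 'e' -> no
Total matches: 6

6


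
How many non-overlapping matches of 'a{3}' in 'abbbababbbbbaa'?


Pattern 'a{3}' matches exactly 3 consecutive a's (greedy, non-overlapping).
String: 'abbbababbbbbaa'
Scanning for runs of a's:
  Run at pos 0: 'a' (length 1) -> 0 match(es)
  Run at pos 4: 'a' (length 1) -> 0 match(es)
  Run at pos 6: 'a' (length 1) -> 0 match(es)
  Run at pos 12: 'aa' (length 2) -> 0 match(es)
Matches found: []
Total: 0

0


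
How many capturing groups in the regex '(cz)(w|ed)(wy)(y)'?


To count capturing groups, count each '(' that starts a group.
Pattern: '(cz)(w|ed)(wy)(y)'
Walking through the pattern:
  Position 0: '(' -> group #1
  Position 4: '(' -> group #2
  Position 10: '(' -> group #3
  Position 14: '(' -> group #4
Total capturing groups: 4

4


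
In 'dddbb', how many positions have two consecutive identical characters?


Looking for consecutive identical characters in 'dddbb':
  pos 0-1: 'd' vs 'd' -> MATCH ('dd')
  pos 1-2: 'd' vs 'd' -> MATCH ('dd')
  pos 2-3: 'd' vs 'b' -> different
  pos 3-4: 'b' vs 'b' -> MATCH ('bb')
Consecutive identical pairs: ['dd', 'dd', 'bb']
Count: 3

3


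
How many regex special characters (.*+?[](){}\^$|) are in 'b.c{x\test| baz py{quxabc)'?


Regex special characters are: . * + ? [ ] ( ) { } \ ^ $ |
Scanning 'b.c{x\test| baz py{quxabc)':
  pos 1: '.' -> SPECIAL
  pos 3: '{' -> SPECIAL
  pos 5: '\' -> SPECIAL
  pos 10: '|' -> SPECIAL
  pos 18: '{' -> SPECIAL
  pos 25: ')' -> SPECIAL
Special chars found: ['.', '{', '\\', '|', '{', ')']
Total: 6

6


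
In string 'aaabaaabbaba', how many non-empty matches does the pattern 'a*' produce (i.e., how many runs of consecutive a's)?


Pattern 'a*' matches zero or more a's. We want non-empty runs of consecutive a's.
String: 'aaabaaabbaba'
Walking through the string to find runs of a's:
  Run 1: positions 0-2 -> 'aaa'
  Run 2: positions 4-6 -> 'aaa'
  Run 3: positions 9-9 -> 'a'
  Run 4: positions 11-11 -> 'a'
Non-empty runs found: ['aaa', 'aaa', 'a', 'a']
Count: 4

4


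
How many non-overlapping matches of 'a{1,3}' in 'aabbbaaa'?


Pattern 'a{1,3}' matches between 1 and 3 consecutive a's (greedy).
String: 'aabbbaaa'
Finding runs of a's and applying greedy matching:
  Run at pos 0: 'aa' (length 2)
  Run at pos 5: 'aaa' (length 3)
Matches: ['aa', 'aaa']
Count: 2

2


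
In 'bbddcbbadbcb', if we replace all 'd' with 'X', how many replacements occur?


re.sub('d', 'X', text) replaces every occurrence of 'd' with 'X'.
Text: 'bbddcbbadbcb'
Scanning for 'd':
  pos 2: 'd' -> replacement #1
  pos 3: 'd' -> replacement #2
  pos 8: 'd' -> replacement #3
Total replacements: 3

3


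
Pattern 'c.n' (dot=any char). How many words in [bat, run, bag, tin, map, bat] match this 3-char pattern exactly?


Pattern 'c.n' means: starts with 'c', any single char, ends with 'n'.
Checking each word (must be exactly 3 chars):
  'bat' (len=3): no
  'run' (len=3): no
  'bag' (len=3): no
  'tin' (len=3): no
  'map' (len=3): no
  'bat' (len=3): no
Matching words: []
Total: 0

0


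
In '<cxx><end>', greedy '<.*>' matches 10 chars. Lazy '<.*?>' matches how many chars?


Greedy '<.*>' tries to match as MUCH as possible.
Lazy '<.*?>' tries to match as LITTLE as possible.

String: '<cxx><end>'
Greedy '<.*>' starts at first '<' and extends to the LAST '>': '<cxx><end>' (10 chars)
Lazy '<.*?>' starts at first '<' and stops at the FIRST '>': '<cxx>' (5 chars)

5


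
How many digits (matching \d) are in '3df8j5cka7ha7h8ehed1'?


\d matches any digit 0-9.
Scanning '3df8j5cka7ha7h8ehed1':
  pos 0: '3' -> DIGIT
  pos 3: '8' -> DIGIT
  pos 5: '5' -> DIGIT
  pos 9: '7' -> DIGIT
  pos 12: '7' -> DIGIT
  pos 14: '8' -> DIGIT
  pos 19: '1' -> DIGIT
Digits found: ['3', '8', '5', '7', '7', '8', '1']
Total: 7

7


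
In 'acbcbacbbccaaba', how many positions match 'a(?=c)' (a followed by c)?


Lookahead 'a(?=c)' matches 'a' only when followed by 'c'.
String: 'acbcbacbbccaaba'
Checking each position where char is 'a':
  pos 0: 'a' -> MATCH (next='c')
  pos 5: 'a' -> MATCH (next='c')
  pos 11: 'a' -> no (next='a')
  pos 12: 'a' -> no (next='b')
Matching positions: [0, 5]
Count: 2

2


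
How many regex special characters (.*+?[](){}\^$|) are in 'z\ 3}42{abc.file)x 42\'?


Regex special characters are: . * + ? [ ] ( ) { } \ ^ $ |
Scanning 'z\ 3}42{abc.file)x 42\':
  pos 1: '\' -> SPECIAL
  pos 4: '}' -> SPECIAL
  pos 7: '{' -> SPECIAL
  pos 11: '.' -> SPECIAL
  pos 16: ')' -> SPECIAL
  pos 21: '\' -> SPECIAL
Special chars found: ['\\', '}', '{', '.', ')', '\\']
Total: 6

6


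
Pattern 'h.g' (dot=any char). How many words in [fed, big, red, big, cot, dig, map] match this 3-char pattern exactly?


Pattern 'h.g' means: starts with 'h', any single char, ends with 'g'.
Checking each word (must be exactly 3 chars):
  'fed' (len=3): no
  'big' (len=3): no
  'red' (len=3): no
  'big' (len=3): no
  'cot' (len=3): no
  'dig' (len=3): no
  'map' (len=3): no
Matching words: []
Total: 0

0


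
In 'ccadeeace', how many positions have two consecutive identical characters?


Looking for consecutive identical characters in 'ccadeeace':
  pos 0-1: 'c' vs 'c' -> MATCH ('cc')
  pos 1-2: 'c' vs 'a' -> different
  pos 2-3: 'a' vs 'd' -> different
  pos 3-4: 'd' vs 'e' -> different
  pos 4-5: 'e' vs 'e' -> MATCH ('ee')
  pos 5-6: 'e' vs 'a' -> different
  pos 6-7: 'a' vs 'c' -> different
  pos 7-8: 'c' vs 'e' -> different
Consecutive identical pairs: ['cc', 'ee']
Count: 2

2


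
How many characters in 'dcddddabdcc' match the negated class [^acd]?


Negated class [^acd] matches any char NOT in {a, c, d}
Scanning 'dcddddabdcc':
  pos 0: 'd' -> no (excluded)
  pos 1: 'c' -> no (excluded)
  pos 2: 'd' -> no (excluded)
  pos 3: 'd' -> no (excluded)
  pos 4: 'd' -> no (excluded)
  pos 5: 'd' -> no (excluded)
  pos 6: 'a' -> no (excluded)
  pos 7: 'b' -> MATCH
  pos 8: 'd' -> no (excluded)
  pos 9: 'c' -> no (excluded)
  pos 10: 'c' -> no (excluded)
Total matches: 1

1


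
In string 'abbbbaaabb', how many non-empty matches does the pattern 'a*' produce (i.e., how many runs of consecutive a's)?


Pattern 'a*' matches zero or more a's. We want non-empty runs of consecutive a's.
String: 'abbbbaaabb'
Walking through the string to find runs of a's:
  Run 1: positions 0-0 -> 'a'
  Run 2: positions 5-7 -> 'aaa'
Non-empty runs found: ['a', 'aaa']
Count: 2

2


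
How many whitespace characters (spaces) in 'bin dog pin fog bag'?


\s matches whitespace characters (spaces, tabs, etc.).
Text: 'bin dog pin fog bag'
This text has 5 words separated by spaces.
Number of spaces = number of words - 1 = 5 - 1 = 4

4


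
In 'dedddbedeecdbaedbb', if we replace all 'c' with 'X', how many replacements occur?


re.sub('c', 'X', text) replaces every occurrence of 'c' with 'X'.
Text: 'dedddbedeecdbaedbb'
Scanning for 'c':
  pos 10: 'c' -> replacement #1
Total replacements: 1

1


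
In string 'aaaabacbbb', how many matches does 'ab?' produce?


Pattern 'ab?' matches 'a' optionally followed by 'b'.
String: 'aaaabacbbb'
Scanning left to right for 'a' then checking next char:
  Match 1: 'a' (a not followed by b)
  Match 2: 'a' (a not followed by b)
  Match 3: 'a' (a not followed by b)
  Match 4: 'ab' (a followed by b)
  Match 5: 'a' (a not followed by b)
Total matches: 5

5


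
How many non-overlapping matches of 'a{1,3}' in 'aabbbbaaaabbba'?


Pattern 'a{1,3}' matches between 1 and 3 consecutive a's (greedy).
String: 'aabbbbaaaabbba'
Finding runs of a's and applying greedy matching:
  Run at pos 0: 'aa' (length 2)
  Run at pos 6: 'aaaa' (length 4)
  Run at pos 13: 'a' (length 1)
Matches: ['aa', 'aaa', 'a', 'a']
Count: 4

4


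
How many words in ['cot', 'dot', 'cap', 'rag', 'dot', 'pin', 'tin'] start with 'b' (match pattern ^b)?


Pattern ^b anchors to start of word. Check which words begin with 'b':
  'cot' -> no
  'dot' -> no
  'cap' -> no
  'rag' -> no
  'dot' -> no
  'pin' -> no
  'tin' -> no
Matching words: []
Count: 0

0


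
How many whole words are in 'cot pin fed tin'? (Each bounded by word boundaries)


Word boundaries (\b) mark the start/end of each word.
Text: 'cot pin fed tin'
Splitting by whitespace:
  Word 1: 'cot'
  Word 2: 'pin'
  Word 3: 'fed'
  Word 4: 'tin'
Total whole words: 4

4


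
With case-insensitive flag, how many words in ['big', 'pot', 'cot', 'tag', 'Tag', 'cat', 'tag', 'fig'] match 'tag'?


Case-insensitive matching: compare each word's lowercase form to 'tag'.
  'big' -> lower='big' -> no
  'pot' -> lower='pot' -> no
  'cot' -> lower='cot' -> no
  'tag' -> lower='tag' -> MATCH
  'Tag' -> lower='tag' -> MATCH
  'cat' -> lower='cat' -> no
  'tag' -> lower='tag' -> MATCH
  'fig' -> lower='fig' -> no
Matches: ['tag', 'Tag', 'tag']
Count: 3

3


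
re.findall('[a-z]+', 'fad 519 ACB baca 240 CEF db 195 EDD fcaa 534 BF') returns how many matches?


Pattern '[a-z]+' finds one or more lowercase letters.
Text: 'fad 519 ACB baca 240 CEF db 195 EDD fcaa 534 BF'
Scanning for matches:
  Match 1: 'fad'
  Match 2: 'baca'
  Match 3: 'db'
  Match 4: 'fcaa'
Total matches: 4

4


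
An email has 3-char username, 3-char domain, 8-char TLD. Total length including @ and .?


An email address has format: username@domain.tld
Username length: 3
'@' character: 1
Domain length: 3
'.' character: 1
TLD length: 8
Total = 3 + 1 + 3 + 1 + 8 = 16

16


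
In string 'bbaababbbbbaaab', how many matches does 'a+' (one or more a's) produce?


Pattern 'a+' matches one or more consecutive a's.
String: 'bbaababbbbbaaab'
Scanning for runs of a:
  Match 1: 'aa' (length 2)
  Match 2: 'a' (length 1)
  Match 3: 'aaa' (length 3)
Total matches: 3

3


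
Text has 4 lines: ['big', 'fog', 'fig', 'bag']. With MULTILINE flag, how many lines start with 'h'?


With MULTILINE flag, ^ matches the start of each line.
Lines: ['big', 'fog', 'fig', 'bag']
Checking which lines start with 'h':
  Line 1: 'big' -> no
  Line 2: 'fog' -> no
  Line 3: 'fig' -> no
  Line 4: 'bag' -> no
Matching lines: []
Count: 0

0


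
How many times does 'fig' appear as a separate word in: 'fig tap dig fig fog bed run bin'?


Scanning each word for exact match 'fig':
  Word 1: 'fig' -> MATCH
  Word 2: 'tap' -> no
  Word 3: 'dig' -> no
  Word 4: 'fig' -> MATCH
  Word 5: 'fog' -> no
  Word 6: 'bed' -> no
  Word 7: 'run' -> no
  Word 8: 'bin' -> no
Total matches: 2

2


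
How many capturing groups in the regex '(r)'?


To count capturing groups, count each '(' that starts a group.
Pattern: '(r)'
Walking through the pattern:
  Position 0: '(' -> group #1
Total capturing groups: 1

1


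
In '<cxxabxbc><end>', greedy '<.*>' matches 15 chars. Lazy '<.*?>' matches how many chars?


Greedy '<.*>' tries to match as MUCH as possible.
Lazy '<.*?>' tries to match as LITTLE as possible.

String: '<cxxabxbc><end>'
Greedy '<.*>' starts at first '<' and extends to the LAST '>': '<cxxabxbc><end>' (15 chars)
Lazy '<.*?>' starts at first '<' and stops at the FIRST '>': '<cxxabxbc>' (10 chars)

10


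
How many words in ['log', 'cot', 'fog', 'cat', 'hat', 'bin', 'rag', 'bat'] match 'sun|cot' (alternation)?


Alternation 'sun|cot' matches either 'sun' or 'cot'.
Checking each word:
  'log' -> no
  'cot' -> MATCH
  'fog' -> no
  'cat' -> no
  'hat' -> no
  'bin' -> no
  'rag' -> no
  'bat' -> no
Matches: ['cot']
Count: 1

1


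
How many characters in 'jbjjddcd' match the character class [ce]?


Character class [ce] matches any of: {c, e}
Scanning string 'jbjjddcd' character by character:
  pos 0: 'j' -> no
  pos 1: 'b' -> no
  pos 2: 'j' -> no
  pos 3: 'j' -> no
  pos 4: 'd' -> no
  pos 5: 'd' -> no
  pos 6: 'c' -> MATCH
  pos 7: 'd' -> no
Total matches: 1

1


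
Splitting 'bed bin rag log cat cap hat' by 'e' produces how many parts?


Splitting by 'e' breaks the string at each occurrence of the separator.
Text: 'bed bin rag log cat cap hat'
Parts after split:
  Part 1: 'b'
  Part 2: 'd bin rag log cat cap hat'
Total parts: 2

2


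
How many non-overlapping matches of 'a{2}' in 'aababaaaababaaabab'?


Pattern 'a{2}' matches exactly 2 consecutive a's (greedy, non-overlapping).
String: 'aababaaaababaaabab'
Scanning for runs of a's:
  Run at pos 0: 'aa' (length 2) -> 1 match(es)
  Run at pos 3: 'a' (length 1) -> 0 match(es)
  Run at pos 5: 'aaaa' (length 4) -> 2 match(es)
  Run at pos 10: 'a' (length 1) -> 0 match(es)
  Run at pos 12: 'aaa' (length 3) -> 1 match(es)
  Run at pos 16: 'a' (length 1) -> 0 match(es)
Matches found: ['aa', 'aa', 'aa', 'aa']
Total: 4

4


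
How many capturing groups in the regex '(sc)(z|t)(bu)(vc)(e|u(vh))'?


To count capturing groups, count each '(' that starts a group.
Pattern: '(sc)(z|t)(bu)(vc)(e|u(vh))'
Walking through the pattern:
  Position 0: '(' -> group #1
  Position 4: '(' -> group #2
  Position 9: '(' -> group #3
  Position 13: '(' -> group #4
  Position 17: '(' -> group #5
  Position 21: '(' -> group #6
Total capturing groups: 6

6


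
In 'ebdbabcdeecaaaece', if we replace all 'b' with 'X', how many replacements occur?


re.sub('b', 'X', text) replaces every occurrence of 'b' with 'X'.
Text: 'ebdbabcdeecaaaece'
Scanning for 'b':
  pos 1: 'b' -> replacement #1
  pos 3: 'b' -> replacement #2
  pos 5: 'b' -> replacement #3
Total replacements: 3

3


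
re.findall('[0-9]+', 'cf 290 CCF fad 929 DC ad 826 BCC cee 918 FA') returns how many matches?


Pattern '[0-9]+' finds one or more digits.
Text: 'cf 290 CCF fad 929 DC ad 826 BCC cee 918 FA'
Scanning for matches:
  Match 1: '290'
  Match 2: '929'
  Match 3: '826'
  Match 4: '918'
Total matches: 4

4


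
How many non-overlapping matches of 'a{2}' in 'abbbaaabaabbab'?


Pattern 'a{2}' matches exactly 2 consecutive a's (greedy, non-overlapping).
String: 'abbbaaabaabbab'
Scanning for runs of a's:
  Run at pos 0: 'a' (length 1) -> 0 match(es)
  Run at pos 4: 'aaa' (length 3) -> 1 match(es)
  Run at pos 8: 'aa' (length 2) -> 1 match(es)
  Run at pos 12: 'a' (length 1) -> 0 match(es)
Matches found: ['aa', 'aa']
Total: 2

2


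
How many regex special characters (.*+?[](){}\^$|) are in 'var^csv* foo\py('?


Regex special characters are: . * + ? [ ] ( ) { } \ ^ $ |
Scanning 'var^csv* foo\py(':
  pos 3: '^' -> SPECIAL
  pos 7: '*' -> SPECIAL
  pos 12: '\' -> SPECIAL
  pos 15: '(' -> SPECIAL
Special chars found: ['^', '*', '\\', '(']
Total: 4

4


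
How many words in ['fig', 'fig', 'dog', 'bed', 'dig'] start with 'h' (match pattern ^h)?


Pattern ^h anchors to start of word. Check which words begin with 'h':
  'fig' -> no
  'fig' -> no
  'dog' -> no
  'bed' -> no
  'dig' -> no
Matching words: []
Count: 0

0


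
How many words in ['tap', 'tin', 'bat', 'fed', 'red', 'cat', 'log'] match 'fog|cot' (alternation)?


Alternation 'fog|cot' matches either 'fog' or 'cot'.
Checking each word:
  'tap' -> no
  'tin' -> no
  'bat' -> no
  'fed' -> no
  'red' -> no
  'cat' -> no
  'log' -> no
Matches: []
Count: 0

0


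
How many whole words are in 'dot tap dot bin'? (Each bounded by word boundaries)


Word boundaries (\b) mark the start/end of each word.
Text: 'dot tap dot bin'
Splitting by whitespace:
  Word 1: 'dot'
  Word 2: 'tap'
  Word 3: 'dot'
  Word 4: 'bin'
Total whole words: 4

4


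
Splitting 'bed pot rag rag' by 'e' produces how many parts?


Splitting by 'e' breaks the string at each occurrence of the separator.
Text: 'bed pot rag rag'
Parts after split:
  Part 1: 'b'
  Part 2: 'd pot rag rag'
Total parts: 2

2


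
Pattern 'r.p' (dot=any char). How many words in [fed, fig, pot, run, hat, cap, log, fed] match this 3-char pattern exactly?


Pattern 'r.p' means: starts with 'r', any single char, ends with 'p'.
Checking each word (must be exactly 3 chars):
  'fed' (len=3): no
  'fig' (len=3): no
  'pot' (len=3): no
  'run' (len=3): no
  'hat' (len=3): no
  'cap' (len=3): no
  'log' (len=3): no
  'fed' (len=3): no
Matching words: []
Total: 0

0


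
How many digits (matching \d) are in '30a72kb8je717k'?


\d matches any digit 0-9.
Scanning '30a72kb8je717k':
  pos 0: '3' -> DIGIT
  pos 1: '0' -> DIGIT
  pos 3: '7' -> DIGIT
  pos 4: '2' -> DIGIT
  pos 7: '8' -> DIGIT
  pos 10: '7' -> DIGIT
  pos 11: '1' -> DIGIT
  pos 12: '7' -> DIGIT
Digits found: ['3', '0', '7', '2', '8', '7', '1', '7']
Total: 8

8


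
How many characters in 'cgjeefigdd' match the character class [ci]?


Character class [ci] matches any of: {c, i}
Scanning string 'cgjeefigdd' character by character:
  pos 0: 'c' -> MATCH
  pos 1: 'g' -> no
  pos 2: 'j' -> no
  pos 3: 'e' -> no
  pos 4: 'e' -> no
  pos 5: 'f' -> no
  pos 6: 'i' -> MATCH
  pos 7: 'g' -> no
  pos 8: 'd' -> no
  pos 9: 'd' -> no
Total matches: 2

2


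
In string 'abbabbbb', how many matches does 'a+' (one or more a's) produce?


Pattern 'a+' matches one or more consecutive a's.
String: 'abbabbbb'
Scanning for runs of a:
  Match 1: 'a' (length 1)
  Match 2: 'a' (length 1)
Total matches: 2

2


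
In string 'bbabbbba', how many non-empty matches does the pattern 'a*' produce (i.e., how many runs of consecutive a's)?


Pattern 'a*' matches zero or more a's. We want non-empty runs of consecutive a's.
String: 'bbabbbba'
Walking through the string to find runs of a's:
  Run 1: positions 2-2 -> 'a'
  Run 2: positions 7-7 -> 'a'
Non-empty runs found: ['a', 'a']
Count: 2

2


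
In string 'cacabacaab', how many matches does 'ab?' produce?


Pattern 'ab?' matches 'a' optionally followed by 'b'.
String: 'cacabacaab'
Scanning left to right for 'a' then checking next char:
  Match 1: 'a' (a not followed by b)
  Match 2: 'ab' (a followed by b)
  Match 3: 'a' (a not followed by b)
  Match 4: 'a' (a not followed by b)
  Match 5: 'ab' (a followed by b)
Total matches: 5

5


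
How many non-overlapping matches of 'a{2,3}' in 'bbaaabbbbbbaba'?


Pattern 'a{2,3}' matches between 2 and 3 consecutive a's (greedy).
String: 'bbaaabbbbbbaba'
Finding runs of a's and applying greedy matching:
  Run at pos 2: 'aaa' (length 3)
  Run at pos 11: 'a' (length 1)
  Run at pos 13: 'a' (length 1)
Matches: ['aaa']
Count: 1

1


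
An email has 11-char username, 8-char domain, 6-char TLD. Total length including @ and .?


An email address has format: username@domain.tld
Username length: 11
'@' character: 1
Domain length: 8
'.' character: 1
TLD length: 6
Total = 11 + 1 + 8 + 1 + 6 = 27

27


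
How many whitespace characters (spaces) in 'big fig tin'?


\s matches whitespace characters (spaces, tabs, etc.).
Text: 'big fig tin'
This text has 3 words separated by spaces.
Number of spaces = number of words - 1 = 3 - 1 = 2

2


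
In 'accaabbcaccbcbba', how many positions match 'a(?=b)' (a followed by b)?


Lookahead 'a(?=b)' matches 'a' only when followed by 'b'.
String: 'accaabbcaccbcbba'
Checking each position where char is 'a':
  pos 0: 'a' -> no (next='c')
  pos 3: 'a' -> no (next='a')
  pos 4: 'a' -> MATCH (next='b')
  pos 8: 'a' -> no (next='c')
Matching positions: [4]
Count: 1

1


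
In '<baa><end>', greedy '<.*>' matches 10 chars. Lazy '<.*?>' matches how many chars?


Greedy '<.*>' tries to match as MUCH as possible.
Lazy '<.*?>' tries to match as LITTLE as possible.

String: '<baa><end>'
Greedy '<.*>' starts at first '<' and extends to the LAST '>': '<baa><end>' (10 chars)
Lazy '<.*?>' starts at first '<' and stops at the FIRST '>': '<baa>' (5 chars)

5


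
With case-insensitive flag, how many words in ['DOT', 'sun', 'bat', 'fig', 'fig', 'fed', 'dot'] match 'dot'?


Case-insensitive matching: compare each word's lowercase form to 'dot'.
  'DOT' -> lower='dot' -> MATCH
  'sun' -> lower='sun' -> no
  'bat' -> lower='bat' -> no
  'fig' -> lower='fig' -> no
  'fig' -> lower='fig' -> no
  'fed' -> lower='fed' -> no
  'dot' -> lower='dot' -> MATCH
Matches: ['DOT', 'dot']
Count: 2

2


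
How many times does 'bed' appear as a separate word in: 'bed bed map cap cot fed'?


Scanning each word for exact match 'bed':
  Word 1: 'bed' -> MATCH
  Word 2: 'bed' -> MATCH
  Word 3: 'map' -> no
  Word 4: 'cap' -> no
  Word 5: 'cot' -> no
  Word 6: 'fed' -> no
Total matches: 2

2


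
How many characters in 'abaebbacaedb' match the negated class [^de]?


Negated class [^de] matches any char NOT in {d, e}
Scanning 'abaebbacaedb':
  pos 0: 'a' -> MATCH
  pos 1: 'b' -> MATCH
  pos 2: 'a' -> MATCH
  pos 3: 'e' -> no (excluded)
  pos 4: 'b' -> MATCH
  pos 5: 'b' -> MATCH
  pos 6: 'a' -> MATCH
  pos 7: 'c' -> MATCH
  pos 8: 'a' -> MATCH
  pos 9: 'e' -> no (excluded)
  pos 10: 'd' -> no (excluded)
  pos 11: 'b' -> MATCH
Total matches: 9

9


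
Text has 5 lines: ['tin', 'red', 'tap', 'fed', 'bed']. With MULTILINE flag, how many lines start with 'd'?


With MULTILINE flag, ^ matches the start of each line.
Lines: ['tin', 'red', 'tap', 'fed', 'bed']
Checking which lines start with 'd':
  Line 1: 'tin' -> no
  Line 2: 'red' -> no
  Line 3: 'tap' -> no
  Line 4: 'fed' -> no
  Line 5: 'bed' -> no
Matching lines: []
Count: 0

0


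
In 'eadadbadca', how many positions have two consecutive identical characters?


Looking for consecutive identical characters in 'eadadbadca':
  pos 0-1: 'e' vs 'a' -> different
  pos 1-2: 'a' vs 'd' -> different
  pos 2-3: 'd' vs 'a' -> different
  pos 3-4: 'a' vs 'd' -> different
  pos 4-5: 'd' vs 'b' -> different
  pos 5-6: 'b' vs 'a' -> different
  pos 6-7: 'a' vs 'd' -> different
  pos 7-8: 'd' vs 'c' -> different
  pos 8-9: 'c' vs 'a' -> different
Consecutive identical pairs: []
Count: 0

0


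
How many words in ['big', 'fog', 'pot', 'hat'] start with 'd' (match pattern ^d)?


Pattern ^d anchors to start of word. Check which words begin with 'd':
  'big' -> no
  'fog' -> no
  'pot' -> no
  'hat' -> no
Matching words: []
Count: 0

0


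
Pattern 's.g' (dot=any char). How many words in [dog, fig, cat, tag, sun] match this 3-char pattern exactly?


Pattern 's.g' means: starts with 's', any single char, ends with 'g'.
Checking each word (must be exactly 3 chars):
  'dog' (len=3): no
  'fig' (len=3): no
  'cat' (len=3): no
  'tag' (len=3): no
  'sun' (len=3): no
Matching words: []
Total: 0

0


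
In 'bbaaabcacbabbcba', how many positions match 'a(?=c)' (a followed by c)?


Lookahead 'a(?=c)' matches 'a' only when followed by 'c'.
String: 'bbaaabcacbabbcba'
Checking each position where char is 'a':
  pos 2: 'a' -> no (next='a')
  pos 3: 'a' -> no (next='a')
  pos 4: 'a' -> no (next='b')
  pos 7: 'a' -> MATCH (next='c')
  pos 10: 'a' -> no (next='b')
Matching positions: [7]
Count: 1

1


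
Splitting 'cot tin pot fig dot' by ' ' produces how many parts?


Splitting by ' ' breaks the string at each occurrence of the separator.
Text: 'cot tin pot fig dot'
Parts after split:
  Part 1: 'cot'
  Part 2: 'tin'
  Part 3: 'pot'
  Part 4: 'fig'
  Part 5: 'dot'
Total parts: 5

5


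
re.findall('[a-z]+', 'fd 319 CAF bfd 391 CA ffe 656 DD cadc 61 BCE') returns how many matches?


Pattern '[a-z]+' finds one or more lowercase letters.
Text: 'fd 319 CAF bfd 391 CA ffe 656 DD cadc 61 BCE'
Scanning for matches:
  Match 1: 'fd'
  Match 2: 'bfd'
  Match 3: 'ffe'
  Match 4: 'cadc'
Total matches: 4

4


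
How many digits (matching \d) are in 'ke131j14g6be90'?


\d matches any digit 0-9.
Scanning 'ke131j14g6be90':
  pos 2: '1' -> DIGIT
  pos 3: '3' -> DIGIT
  pos 4: '1' -> DIGIT
  pos 6: '1' -> DIGIT
  pos 7: '4' -> DIGIT
  pos 9: '6' -> DIGIT
  pos 12: '9' -> DIGIT
  pos 13: '0' -> DIGIT
Digits found: ['1', '3', '1', '1', '4', '6', '9', '0']
Total: 8

8


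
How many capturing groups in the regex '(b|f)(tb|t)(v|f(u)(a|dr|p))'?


To count capturing groups, count each '(' that starts a group.
Pattern: '(b|f)(tb|t)(v|f(u)(a|dr|p))'
Walking through the pattern:
  Position 0: '(' -> group #1
  Position 5: '(' -> group #2
  Position 11: '(' -> group #3
  Position 15: '(' -> group #4
  Position 18: '(' -> group #5
Total capturing groups: 5

5


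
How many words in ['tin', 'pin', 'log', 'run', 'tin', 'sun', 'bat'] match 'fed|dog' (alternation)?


Alternation 'fed|dog' matches either 'fed' or 'dog'.
Checking each word:
  'tin' -> no
  'pin' -> no
  'log' -> no
  'run' -> no
  'tin' -> no
  'sun' -> no
  'bat' -> no
Matches: []
Count: 0

0


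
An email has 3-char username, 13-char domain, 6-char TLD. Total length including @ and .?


An email address has format: username@domain.tld
Username length: 3
'@' character: 1
Domain length: 13
'.' character: 1
TLD length: 6
Total = 3 + 1 + 13 + 1 + 6 = 24

24


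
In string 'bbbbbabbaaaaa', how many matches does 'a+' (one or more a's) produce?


Pattern 'a+' matches one or more consecutive a's.
String: 'bbbbbabbaaaaa'
Scanning for runs of a:
  Match 1: 'a' (length 1)
  Match 2: 'aaaaa' (length 5)
Total matches: 2

2


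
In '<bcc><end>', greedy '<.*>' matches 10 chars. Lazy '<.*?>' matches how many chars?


Greedy '<.*>' tries to match as MUCH as possible.
Lazy '<.*?>' tries to match as LITTLE as possible.

String: '<bcc><end>'
Greedy '<.*>' starts at first '<' and extends to the LAST '>': '<bcc><end>' (10 chars)
Lazy '<.*?>' starts at first '<' and stops at the FIRST '>': '<bcc>' (5 chars)

5


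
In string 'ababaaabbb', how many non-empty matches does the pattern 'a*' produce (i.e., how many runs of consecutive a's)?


Pattern 'a*' matches zero or more a's. We want non-empty runs of consecutive a's.
String: 'ababaaabbb'
Walking through the string to find runs of a's:
  Run 1: positions 0-0 -> 'a'
  Run 2: positions 2-2 -> 'a'
  Run 3: positions 4-6 -> 'aaa'
Non-empty runs found: ['a', 'a', 'aaa']
Count: 3

3


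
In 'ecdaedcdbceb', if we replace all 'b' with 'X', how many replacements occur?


re.sub('b', 'X', text) replaces every occurrence of 'b' with 'X'.
Text: 'ecdaedcdbceb'
Scanning for 'b':
  pos 8: 'b' -> replacement #1
  pos 11: 'b' -> replacement #2
Total replacements: 2

2


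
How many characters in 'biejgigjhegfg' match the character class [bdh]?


Character class [bdh] matches any of: {b, d, h}
Scanning string 'biejgigjhegfg' character by character:
  pos 0: 'b' -> MATCH
  pos 1: 'i' -> no
  pos 2: 'e' -> no
  pos 3: 'j' -> no
  pos 4: 'g' -> no
  pos 5: 'i' -> no
  pos 6: 'g' -> no
  pos 7: 'j' -> no
  pos 8: 'h' -> MATCH
  pos 9: 'e' -> no
  pos 10: 'g' -> no
  pos 11: 'f' -> no
  pos 12: 'g' -> no
Total matches: 2

2


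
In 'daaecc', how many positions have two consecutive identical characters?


Looking for consecutive identical characters in 'daaecc':
  pos 0-1: 'd' vs 'a' -> different
  pos 1-2: 'a' vs 'a' -> MATCH ('aa')
  pos 2-3: 'a' vs 'e' -> different
  pos 3-4: 'e' vs 'c' -> different
  pos 4-5: 'c' vs 'c' -> MATCH ('cc')
Consecutive identical pairs: ['aa', 'cc']
Count: 2

2


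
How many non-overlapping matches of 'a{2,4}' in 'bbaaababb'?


Pattern 'a{2,4}' matches between 2 and 4 consecutive a's (greedy).
String: 'bbaaababb'
Finding runs of a's and applying greedy matching:
  Run at pos 2: 'aaa' (length 3)
  Run at pos 6: 'a' (length 1)
Matches: ['aaa']
Count: 1

1


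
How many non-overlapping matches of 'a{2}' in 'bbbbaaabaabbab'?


Pattern 'a{2}' matches exactly 2 consecutive a's (greedy, non-overlapping).
String: 'bbbbaaabaabbab'
Scanning for runs of a's:
  Run at pos 4: 'aaa' (length 3) -> 1 match(es)
  Run at pos 8: 'aa' (length 2) -> 1 match(es)
  Run at pos 12: 'a' (length 1) -> 0 match(es)
Matches found: ['aa', 'aa']
Total: 2

2


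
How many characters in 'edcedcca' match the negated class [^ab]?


Negated class [^ab] matches any char NOT in {a, b}
Scanning 'edcedcca':
  pos 0: 'e' -> MATCH
  pos 1: 'd' -> MATCH
  pos 2: 'c' -> MATCH
  pos 3: 'e' -> MATCH
  pos 4: 'd' -> MATCH
  pos 5: 'c' -> MATCH
  pos 6: 'c' -> MATCH
  pos 7: 'a' -> no (excluded)
Total matches: 7

7


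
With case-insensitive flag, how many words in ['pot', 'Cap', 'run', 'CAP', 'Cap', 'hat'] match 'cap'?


Case-insensitive matching: compare each word's lowercase form to 'cap'.
  'pot' -> lower='pot' -> no
  'Cap' -> lower='cap' -> MATCH
  'run' -> lower='run' -> no
  'CAP' -> lower='cap' -> MATCH
  'Cap' -> lower='cap' -> MATCH
  'hat' -> lower='hat' -> no
Matches: ['Cap', 'CAP', 'Cap']
Count: 3

3


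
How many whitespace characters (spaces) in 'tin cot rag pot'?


\s matches whitespace characters (spaces, tabs, etc.).
Text: 'tin cot rag pot'
This text has 4 words separated by spaces.
Number of spaces = number of words - 1 = 4 - 1 = 3

3


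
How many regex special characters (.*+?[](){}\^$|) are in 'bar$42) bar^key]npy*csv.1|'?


Regex special characters are: . * + ? [ ] ( ) { } \ ^ $ |
Scanning 'bar$42) bar^key]npy*csv.1|':
  pos 3: '$' -> SPECIAL
  pos 6: ')' -> SPECIAL
  pos 11: '^' -> SPECIAL
  pos 15: ']' -> SPECIAL
  pos 19: '*' -> SPECIAL
  pos 23: '.' -> SPECIAL
  pos 25: '|' -> SPECIAL
Special chars found: ['$', ')', '^', ']', '*', '.', '|']
Total: 7

7


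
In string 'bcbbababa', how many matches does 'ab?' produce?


Pattern 'ab?' matches 'a' optionally followed by 'b'.
String: 'bcbbababa'
Scanning left to right for 'a' then checking next char:
  Match 1: 'ab' (a followed by b)
  Match 2: 'ab' (a followed by b)
  Match 3: 'a' (a not followed by b)
Total matches: 3

3


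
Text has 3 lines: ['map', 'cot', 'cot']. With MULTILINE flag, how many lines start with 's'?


With MULTILINE flag, ^ matches the start of each line.
Lines: ['map', 'cot', 'cot']
Checking which lines start with 's':
  Line 1: 'map' -> no
  Line 2: 'cot' -> no
  Line 3: 'cot' -> no
Matching lines: []
Count: 0

0


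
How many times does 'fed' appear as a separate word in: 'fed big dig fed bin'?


Scanning each word for exact match 'fed':
  Word 1: 'fed' -> MATCH
  Word 2: 'big' -> no
  Word 3: 'dig' -> no
  Word 4: 'fed' -> MATCH
  Word 5: 'bin' -> no
Total matches: 2

2


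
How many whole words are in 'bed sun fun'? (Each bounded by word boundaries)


Word boundaries (\b) mark the start/end of each word.
Text: 'bed sun fun'
Splitting by whitespace:
  Word 1: 'bed'
  Word 2: 'sun'
  Word 3: 'fun'
Total whole words: 3

3


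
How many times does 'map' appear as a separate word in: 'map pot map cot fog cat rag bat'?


Scanning each word for exact match 'map':
  Word 1: 'map' -> MATCH
  Word 2: 'pot' -> no
  Word 3: 'map' -> MATCH
  Word 4: 'cot' -> no
  Word 5: 'fog' -> no
  Word 6: 'cat' -> no
  Word 7: 'rag' -> no
  Word 8: 'bat' -> no
Total matches: 2

2


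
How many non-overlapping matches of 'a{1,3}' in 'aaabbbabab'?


Pattern 'a{1,3}' matches between 1 and 3 consecutive a's (greedy).
String: 'aaabbbabab'
Finding runs of a's and applying greedy matching:
  Run at pos 0: 'aaa' (length 3)
  Run at pos 6: 'a' (length 1)
  Run at pos 8: 'a' (length 1)
Matches: ['aaa', 'a', 'a']
Count: 3

3


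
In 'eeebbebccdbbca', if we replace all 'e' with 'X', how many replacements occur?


re.sub('e', 'X', text) replaces every occurrence of 'e' with 'X'.
Text: 'eeebbebccdbbca'
Scanning for 'e':
  pos 0: 'e' -> replacement #1
  pos 1: 'e' -> replacement #2
  pos 2: 'e' -> replacement #3
  pos 5: 'e' -> replacement #4
Total replacements: 4

4


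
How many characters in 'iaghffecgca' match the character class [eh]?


Character class [eh] matches any of: {e, h}
Scanning string 'iaghffecgca' character by character:
  pos 0: 'i' -> no
  pos 1: 'a' -> no
  pos 2: 'g' -> no
  pos 3: 'h' -> MATCH
  pos 4: 'f' -> no
  pos 5: 'f' -> no
  pos 6: 'e' -> MATCH
  pos 7: 'c' -> no
  pos 8: 'g' -> no
  pos 9: 'c' -> no
  pos 10: 'a' -> no
Total matches: 2

2


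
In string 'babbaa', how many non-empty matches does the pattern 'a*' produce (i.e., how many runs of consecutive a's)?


Pattern 'a*' matches zero or more a's. We want non-empty runs of consecutive a's.
String: 'babbaa'
Walking through the string to find runs of a's:
  Run 1: positions 1-1 -> 'a'
  Run 2: positions 4-5 -> 'aa'
Non-empty runs found: ['a', 'aa']
Count: 2

2


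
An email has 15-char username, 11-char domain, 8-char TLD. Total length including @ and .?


An email address has format: username@domain.tld
Username length: 15
'@' character: 1
Domain length: 11
'.' character: 1
TLD length: 8
Total = 15 + 1 + 11 + 1 + 8 = 36

36


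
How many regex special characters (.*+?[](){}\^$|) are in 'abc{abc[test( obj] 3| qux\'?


Regex special characters are: . * + ? [ ] ( ) { } \ ^ $ |
Scanning 'abc{abc[test( obj] 3| qux\':
  pos 3: '{' -> SPECIAL
  pos 7: '[' -> SPECIAL
  pos 12: '(' -> SPECIAL
  pos 17: ']' -> SPECIAL
  pos 20: '|' -> SPECIAL
  pos 25: '\' -> SPECIAL
Special chars found: ['{', '[', '(', ']', '|', '\\']
Total: 6

6


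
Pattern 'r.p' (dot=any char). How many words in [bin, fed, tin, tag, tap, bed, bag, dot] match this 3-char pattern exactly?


Pattern 'r.p' means: starts with 'r', any single char, ends with 'p'.
Checking each word (must be exactly 3 chars):
  'bin' (len=3): no
  'fed' (len=3): no
  'tin' (len=3): no
  'tag' (len=3): no
  'tap' (len=3): no
  'bed' (len=3): no
  'bag' (len=3): no
  'dot' (len=3): no
Matching words: []
Total: 0

0


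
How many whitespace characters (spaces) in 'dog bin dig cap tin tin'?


\s matches whitespace characters (spaces, tabs, etc.).
Text: 'dog bin dig cap tin tin'
This text has 6 words separated by spaces.
Number of spaces = number of words - 1 = 6 - 1 = 5

5


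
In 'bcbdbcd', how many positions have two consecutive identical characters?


Looking for consecutive identical characters in 'bcbdbcd':
  pos 0-1: 'b' vs 'c' -> different
  pos 1-2: 'c' vs 'b' -> different
  pos 2-3: 'b' vs 'd' -> different
  pos 3-4: 'd' vs 'b' -> different
  pos 4-5: 'b' vs 'c' -> different
  pos 5-6: 'c' vs 'd' -> different
Consecutive identical pairs: []
Count: 0

0


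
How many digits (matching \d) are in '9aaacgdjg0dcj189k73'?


\d matches any digit 0-9.
Scanning '9aaacgdjg0dcj189k73':
  pos 0: '9' -> DIGIT
  pos 9: '0' -> DIGIT
  pos 13: '1' -> DIGIT
  pos 14: '8' -> DIGIT
  pos 15: '9' -> DIGIT
  pos 17: '7' -> DIGIT
  pos 18: '3' -> DIGIT
Digits found: ['9', '0', '1', '8', '9', '7', '3']
Total: 7

7


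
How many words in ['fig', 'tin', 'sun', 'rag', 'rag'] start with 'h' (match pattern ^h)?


Pattern ^h anchors to start of word. Check which words begin with 'h':
  'fig' -> no
  'tin' -> no
  'sun' -> no
  'rag' -> no
  'rag' -> no
Matching words: []
Count: 0

0


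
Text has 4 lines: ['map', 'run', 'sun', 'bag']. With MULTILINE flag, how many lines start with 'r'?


With MULTILINE flag, ^ matches the start of each line.
Lines: ['map', 'run', 'sun', 'bag']
Checking which lines start with 'r':
  Line 1: 'map' -> no
  Line 2: 'run' -> MATCH
  Line 3: 'sun' -> no
  Line 4: 'bag' -> no
Matching lines: ['run']
Count: 1

1
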